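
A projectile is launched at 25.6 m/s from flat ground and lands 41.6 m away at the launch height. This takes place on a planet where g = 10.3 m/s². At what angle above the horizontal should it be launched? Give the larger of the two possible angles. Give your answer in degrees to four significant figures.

Level-ground range R = v₀² sin(2θ)/g ⇒ sin(2θ) = gR/v₀² = 10.3 × 41.6 / 25.6² = 0.6538.
2θ = 40.83° or 180° − 40.83° = 139.2°, so θ = 20.41° or 69.59°.
The larger angle is 69.59°.

69.59°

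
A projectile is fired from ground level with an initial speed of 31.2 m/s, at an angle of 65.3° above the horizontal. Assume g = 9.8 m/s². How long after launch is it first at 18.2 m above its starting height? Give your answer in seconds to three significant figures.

Horizontal component vₓ = 31.20 cos 65.3° = 13.04 m/s; vertical v_y0 = 31.20 sin 65.3° = 28.35 m/s.
Require v_y0 t − ½ g t² = 18.2, i.e. 4.900 t² − 28.35 t + 18.2 = 0.
Quadratic formula: t = (28.35 ± √446.74) / 9.80 = (28.35 ± 21.14) / 9.80 → t = 0.7356 s or 5.049 s.
The first (ascending) time is 0.7356 s.

0.736 s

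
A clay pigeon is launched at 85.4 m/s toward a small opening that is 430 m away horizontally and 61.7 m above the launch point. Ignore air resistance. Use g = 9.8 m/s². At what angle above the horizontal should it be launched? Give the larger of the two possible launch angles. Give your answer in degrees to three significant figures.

Trajectory: y = x tanθ − g x² (1 + tan²θ)/(2v₀²). With x = 430, y = 61.7, v₀ = 85.4, g = 9.80:
124.2 tan²θ − 430 tanθ + (185.9) = 0.
tanθ = [430 ± √(430² − 4 × 124.2 × (185.9))] / (2 × 124.2) = (430 ± 304.2) / 248.5, giving tanθ = 0.5065 or 2.955.
θ = 26.86° or 71.30°; the larger is 71.30°.

71.3°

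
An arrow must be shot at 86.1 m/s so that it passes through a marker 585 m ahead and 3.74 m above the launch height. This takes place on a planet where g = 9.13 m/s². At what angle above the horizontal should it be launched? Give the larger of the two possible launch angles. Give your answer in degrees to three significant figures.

Trajectory: y = x tanθ − g x² (1 + tan²θ)/(2v₀²). With x = 585, y = 3.74, v₀ = 86.1, g = 9.13:
210.7 tan²θ − 585 tanθ + (214.5) = 0.
tanθ = [585 ± √(585² − 4 × 210.7 × (214.5))] / (2 × 210.7) = (585 ± 401.8) / 421.5, giving tanθ = 0.4347 or 2.341.
θ = 23.49° or 66.87°; the larger is 66.87°.

66.9°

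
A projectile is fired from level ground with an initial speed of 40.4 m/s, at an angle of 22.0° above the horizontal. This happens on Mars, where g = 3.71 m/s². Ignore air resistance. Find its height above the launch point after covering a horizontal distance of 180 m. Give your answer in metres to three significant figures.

vₓ = 40.40 cos 22.0° = 37.46 m/s; v_y0 = 40.40 sin 22.0° = 15.13 m/s.
Time to reach x = 180 m: t = x/vₓ = 180/37.46 = 4.805 s.
Height: y = v_y0 t − ½ g t² = 15.13 × 4.805 − 1.855 × 4.805² = 72.72 − 42.83 = 29.89 m.

29.9 m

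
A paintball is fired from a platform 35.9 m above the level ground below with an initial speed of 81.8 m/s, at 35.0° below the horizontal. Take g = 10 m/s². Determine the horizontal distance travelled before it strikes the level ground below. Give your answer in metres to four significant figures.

47.66 m

vₓ = 81.80 cos 35.0° = 67.01 m/s; v_y0 = −46.92 m/s (downward).
Vertical motion (up positive, ground at y = 0): 5.000 t² − (−46.92) t − 35.9 = 0, so t = (−46.92 + √(46.92² + 2·10.0·35.9)) / 10.0 = (−46.92 + 54.03) / 10.0 = 0.7112 s.
Horizontal distance: R = vₓ t = 67.01 × 0.7112 = 47.66 m.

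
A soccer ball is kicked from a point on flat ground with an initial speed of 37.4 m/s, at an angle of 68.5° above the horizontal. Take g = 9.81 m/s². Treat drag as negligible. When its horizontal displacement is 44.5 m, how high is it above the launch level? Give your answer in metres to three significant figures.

Resolve: vₓ = 37.40 cos 68.5° = 13.71 m/s and v_y0 = 37.40 sin 68.5° = 34.80 m/s.
x = vₓ t ⇒ t = 44.5/13.71 = 3.246 s.
Height: y = v_y0 t − ½ g t² = 34.80 × 3.246 − 4.905 × 3.246² = 113.0 − 51.70 = 61.27 m.

61.3 m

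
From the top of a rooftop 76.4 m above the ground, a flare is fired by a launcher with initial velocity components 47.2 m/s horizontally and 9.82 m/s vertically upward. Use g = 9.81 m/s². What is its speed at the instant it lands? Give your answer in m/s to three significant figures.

61.8 m/s

The projectile lands when y = 76.4 + (9.820) t − ½·9.81·t² = 0. Positive root: t = (9.820 + √(9.820² + 2·9.81·76.4)) / 9.81 = (9.820 + 39.94) / 9.81 = 5.073 s.
Vertical velocity at impact: v_y = v_y0 − g t = 9.820 − 9.81 × 5.073 = −39.94 m/s.
Speed: |v| = √(vₓ² + v_y²) = √(47.20² + 39.94²) = 61.83 m/s.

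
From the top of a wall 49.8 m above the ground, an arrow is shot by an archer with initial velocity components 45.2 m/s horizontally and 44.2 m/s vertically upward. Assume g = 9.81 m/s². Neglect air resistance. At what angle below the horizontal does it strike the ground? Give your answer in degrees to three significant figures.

50.1°

The projectile lands when y = 49.8 + (44.20) t − ½·9.81·t² = 0. Positive root: t = (44.20 + √(44.20² + 2·9.81·49.8)) / 9.81 = (44.20 + 54.14) / 9.81 = 10.02 s.
At impact: v_y = v_y0 − g t = −54.14 m/s; vₓ = 45.20 m/s.
Angle below horizontal: arctan(|v_y|/vₓ) = arctan(54.14/45.20) = 50.14°.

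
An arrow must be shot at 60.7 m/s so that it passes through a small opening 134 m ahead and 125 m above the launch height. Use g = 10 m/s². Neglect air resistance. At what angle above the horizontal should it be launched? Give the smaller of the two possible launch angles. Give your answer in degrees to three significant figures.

Trajectory: y = x tanθ − g x² (1 + tan²θ)/(2v₀²). With x = 134, y = 125, v₀ = 60.7, g = 10.0:
24.37 tan²θ − 134 tanθ + (149.4) = 0.
tanθ = [134 ± √(134² − 4 × 24.37 × (149.4))] / (2 × 24.37) = (134 ± 58.29) / 48.73, giving tanθ = 1.554 or 3.946.
θ = 57.23° or 75.78°; the smaller is 57.23°.

57.2°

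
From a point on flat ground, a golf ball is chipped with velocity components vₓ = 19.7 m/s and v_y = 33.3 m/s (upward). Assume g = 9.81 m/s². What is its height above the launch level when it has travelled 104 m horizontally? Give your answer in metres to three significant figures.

x = vₓ t ⇒ t = 104/19.70 = 5.279 s.
Height: y = v_y0 t − ½ g t² = 33.30 × 5.279 − 4.905 × 5.279² = 175.8 − 136.7 = 39.10 m.

39.1 m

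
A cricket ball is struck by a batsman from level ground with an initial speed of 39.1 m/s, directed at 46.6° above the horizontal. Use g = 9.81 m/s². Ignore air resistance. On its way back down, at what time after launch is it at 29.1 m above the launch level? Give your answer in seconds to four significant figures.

4.462 s

Components: vₓ = 39.10 cos 46.6° = 26.87 m/s, v_y0 = 39.10 sin 46.6° = 28.41 m/s.
Set y = v_y0 t − ½ g t² = 29.1: 4.905 t² − 28.41 t + 29.1 = 0.
t = [28.41 ± √(28.41² − 2·9.81·29.1)] / 9.81 = (28.41 ± 15.37) / 9.81, so t = 1.330 s or t = 4.462 s.
The descending-branch root is 4.462 s.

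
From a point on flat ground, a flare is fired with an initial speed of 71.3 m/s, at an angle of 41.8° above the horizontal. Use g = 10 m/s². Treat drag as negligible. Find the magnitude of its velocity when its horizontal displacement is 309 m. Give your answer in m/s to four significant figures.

54.20 m/s

Resolve: vₓ = 71.30 cos 41.8° = 53.15 m/s and v_y0 = 71.30 sin 41.8° = 47.52 m/s.
x = vₓ t ⇒ t = 309/53.15 = 5.813 s.
Vertical velocity there: v_y = v_y0 − g t = 47.52 − 10.0 × 5.813 = −10.61 m/s.
Speed: √(vₓ² + v_y²) = √(53.15² + 10.61²) = 54.20 m/s.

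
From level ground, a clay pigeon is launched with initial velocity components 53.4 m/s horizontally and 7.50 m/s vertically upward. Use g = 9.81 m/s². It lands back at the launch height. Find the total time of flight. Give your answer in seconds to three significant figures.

1.53 s

It returns to y = 0 when t = 2 v_y0 / g = 2(7.500)/9.81 = 1.529 s.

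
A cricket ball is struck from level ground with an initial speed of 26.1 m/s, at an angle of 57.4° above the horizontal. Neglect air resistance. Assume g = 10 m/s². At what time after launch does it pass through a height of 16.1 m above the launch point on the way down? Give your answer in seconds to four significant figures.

3.470 s

vₓ = 26.10 cos 57.4° = 14.06 m/s; v_y0 = 26.10 sin 57.4° = 21.99 m/s.
Set y = v_y0 t − ½ g t² = 16.1: 5.000 t² − 21.99 t + 16.1 = 0.
Quadratic formula: t = (21.99 ± √161.47) / 10.0 = (21.99 ± 12.71) / 10.0 → t = 0.9281 s or 3.470 s.
The descending-branch root is 3.470 s.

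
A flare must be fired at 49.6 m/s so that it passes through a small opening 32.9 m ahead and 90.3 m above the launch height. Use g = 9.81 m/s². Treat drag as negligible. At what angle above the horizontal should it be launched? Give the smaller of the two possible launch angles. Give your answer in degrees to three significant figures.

Trajectory: y = x tanθ − g x² (1 + tan²θ)/(2v₀²). With x = 32.9, y = 90.3, v₀ = 49.6, g = 9.81:
2.158 tan²θ − 32.9 tanθ + (92.46) = 0.
tanθ = [32.9 ± √(32.9² − 4 × 2.158 × (92.46))] / (2 × 2.158) = (32.9 ± 16.86) / 4.316, giving tanθ = 3.716 or 11.53.
θ = 74.94° or 85.04°; the smaller is 74.94°.

74.9°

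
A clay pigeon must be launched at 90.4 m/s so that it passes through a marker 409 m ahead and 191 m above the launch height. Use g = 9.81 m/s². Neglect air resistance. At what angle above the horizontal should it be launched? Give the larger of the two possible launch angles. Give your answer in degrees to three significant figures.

Trajectory: y = x tanθ − g x² (1 + tan²θ)/(2v₀²). With x = 409, y = 191, v₀ = 90.4, g = 9.81:
100.4 tan²θ − 409 tanθ + (291.4) = 0.
tanθ = [409 ± √(409² − 4 × 100.4 × (291.4))] / (2 × 100.4) = (409 ± 224.2) / 200.8, giving tanθ = 0.9205 or 3.153.
θ = 42.63° or 72.40°; the larger is 72.40°.

72.4°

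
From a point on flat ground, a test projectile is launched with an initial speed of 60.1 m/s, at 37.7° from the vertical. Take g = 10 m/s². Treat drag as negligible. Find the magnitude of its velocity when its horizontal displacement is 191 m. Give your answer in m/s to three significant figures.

37.0 m/s

vₓ = 60.10 sin 37.7° = 36.75 m/s; v_y0 = 60.10 cos 37.7° = 47.55 m/s.
x = vₓ t ⇒ t = 191/36.75 = 5.197 s.
Vertical velocity there: v_y = v_y0 − g t = 47.55 − 10.0 × 5.197 = −4.416 m/s.
Speed: √(vₓ² + v_y²) = √(36.75² + 4.416²) = 37.02 m/s.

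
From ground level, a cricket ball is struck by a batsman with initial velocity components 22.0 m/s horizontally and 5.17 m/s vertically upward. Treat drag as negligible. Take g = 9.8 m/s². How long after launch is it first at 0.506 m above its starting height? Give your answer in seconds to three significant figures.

Require v_y0 t − ½ g t² = 0.506, i.e. 4.900 t² − 5.170 t + 0.506 = 0.
t = [5.170 ± √(5.170² − 2·9.80·0.506)] / 9.80 = (5.170 ± 4.100) / 9.80, so t = 0.1092 s or t = 0.9459 s.
The first (ascending) time is 0.1092 s.

0.109 s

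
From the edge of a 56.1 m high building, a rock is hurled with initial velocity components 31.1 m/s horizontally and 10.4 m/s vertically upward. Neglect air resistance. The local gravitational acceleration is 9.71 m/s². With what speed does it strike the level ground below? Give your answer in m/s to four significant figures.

46.53 m/s

Vertical motion (up positive, ground at y = 0): 4.855 t² − (10.40) t − 56.1 = 0, so t = (10.40 + √(10.40² + 2·9.71·56.1)) / 9.71 = (10.40 + 34.61) / 9.71 = 4.635 s.
Vertical velocity at impact: v_y = v_y0 − g t = 10.40 − 9.71 × 4.635 = −34.61 m/s.
Speed: |v| = √(vₓ² + v_y²) = √(31.10² + 34.61²) = 46.53 m/s.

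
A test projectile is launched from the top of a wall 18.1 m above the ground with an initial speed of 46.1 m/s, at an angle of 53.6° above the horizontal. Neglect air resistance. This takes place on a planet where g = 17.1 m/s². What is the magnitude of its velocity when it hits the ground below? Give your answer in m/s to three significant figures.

Resolve: vₓ = 46.10 cos 53.6° = 27.36 m/s and v_y0 = 46.10 sin 53.6° = 37.11 m/s.
With up positive and y = 0 at the ground: y(t) = 18.1 + (37.11) t − 8.550 t². Setting y = 0 and taking the positive root: t = [37.11 + √(37.11² + 2·17.1·18.1)] / 17.1 = (37.11 + 44.67) / 17.1 = 4.782 s.
Vertical velocity at impact: v_y = v_y0 − g t = 37.11 − 17.1 × 4.782 = −44.67 m/s.
Speed: |v| = √(vₓ² + v_y²) = √(27.36² + 44.67²) = 52.39 m/s.

52.4 m/s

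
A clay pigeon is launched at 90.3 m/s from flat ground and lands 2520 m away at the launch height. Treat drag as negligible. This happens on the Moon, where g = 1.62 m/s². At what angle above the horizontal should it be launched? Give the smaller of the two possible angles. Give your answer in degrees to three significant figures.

R = v₀² sin 2θ / g gives sin 2θ = gR/v₀² = 1.62·2520/90.3² = 0.5007.
2θ = 30.04° or 180° − 30.04° = 150.0°, so θ = 15.02° or 74.98°.
The smaller angle is 15.02°.

15.0°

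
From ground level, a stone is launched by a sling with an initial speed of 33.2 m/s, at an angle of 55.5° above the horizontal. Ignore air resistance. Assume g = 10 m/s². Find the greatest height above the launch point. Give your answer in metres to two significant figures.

37 m

Horizontal component vₓ = 33.20 cos 55.5° = 18.80 m/s; vertical v_y0 = 33.20 sin 55.5° = 27.36 m/s.
Peak height H = v_y0² / (2g) = 748.62 / 20.00 = 37.43 m.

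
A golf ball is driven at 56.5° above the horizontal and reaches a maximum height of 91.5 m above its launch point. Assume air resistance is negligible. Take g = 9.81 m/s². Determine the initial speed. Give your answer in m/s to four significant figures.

At the peak v_y = 0, so v_y0 = √(2gH) = √(2 × 9.81 × 91.5) = 42.37 m/s.
v_y0 = v₀ sin θ ⇒ v₀ = 42.37 / sin 56.5° = 50.81 m/s.

50.81 m/s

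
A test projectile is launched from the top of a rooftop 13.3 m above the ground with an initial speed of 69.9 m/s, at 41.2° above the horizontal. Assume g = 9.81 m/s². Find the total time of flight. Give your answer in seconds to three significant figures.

vₓ = 69.90 cos 41.2° = 52.59 m/s; v_y0 = 69.90 sin 41.2° = 46.04 m/s.
Vertical motion (up positive, ground at y = 0): 4.905 t² − (46.04) t − 13.3 = 0, so t = (46.04 + √(46.04² + 2·9.81·13.3)) / 9.81 = (46.04 + 48.79) / 9.81 = 9.667 s.

9.67 s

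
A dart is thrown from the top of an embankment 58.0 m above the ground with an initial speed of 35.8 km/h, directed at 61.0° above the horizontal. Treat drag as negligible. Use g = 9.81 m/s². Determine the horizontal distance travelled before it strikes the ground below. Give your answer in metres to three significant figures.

Convert: 35.8 km/h = 35.8/3.6 = 9.944 m/s.
Horizontal component vₓ = 9.944 cos 61.0° = 4.821 m/s; vertical v_y0 = 9.944 sin 61.0° = 8.698 m/s.
The projectile lands when y = 58.0 + (8.698) t − ½·9.81·t² = 0. Positive root: t = (8.698 + √(8.698² + 2·9.81·58.0)) / 9.81 = (8.698 + 34.84) / 9.81 = 4.438 s.
Horizontal distance: R = vₓ t = 4.821 × 4.438 = 21.40 m.

21.4 m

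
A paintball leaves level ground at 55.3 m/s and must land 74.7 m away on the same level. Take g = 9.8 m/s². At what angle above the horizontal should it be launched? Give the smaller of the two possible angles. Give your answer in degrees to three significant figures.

From R = (v₀²/g) sin 2θ: sin 2θ = 9.80 × 74.7 / 3058.1 = 0.2394.
2θ = 13.85° or 180° − 13.85° = 166.1°, so θ = 6.925° or 83.07°.
The smaller angle is 6.925°.

6.93°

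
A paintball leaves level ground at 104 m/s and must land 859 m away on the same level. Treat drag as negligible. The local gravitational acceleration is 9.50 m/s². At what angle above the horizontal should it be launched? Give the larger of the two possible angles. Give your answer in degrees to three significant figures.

Level-ground range R = v₀² sin(2θ)/g ⇒ sin(2θ) = gR/v₀² = 9.50 × 859 / 104² = 0.7545.
2θ = 48.98° or 180° − 48.98° = 131.0°, so θ = 24.49° or 65.51°.
The larger angle is 65.51°.

65.5°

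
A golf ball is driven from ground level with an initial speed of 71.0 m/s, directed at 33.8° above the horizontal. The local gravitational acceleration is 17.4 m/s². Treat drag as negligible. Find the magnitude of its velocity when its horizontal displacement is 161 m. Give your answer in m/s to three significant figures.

59.5 m/s

Resolve: vₓ = 71.00 cos 33.8° = 59.00 m/s and v_y0 = 71.00 sin 33.8° = 39.50 m/s.
At x = 161 m, t = x/vₓ = 161/59.00 = 2.729 s.
Vertical velocity there: v_y = v_y0 − g t = 39.50 − 17.4 × 2.729 = −7.984 m/s.
Speed: √(vₓ² + v_y²) = √(59.00² + 7.984²) = 59.54 m/s.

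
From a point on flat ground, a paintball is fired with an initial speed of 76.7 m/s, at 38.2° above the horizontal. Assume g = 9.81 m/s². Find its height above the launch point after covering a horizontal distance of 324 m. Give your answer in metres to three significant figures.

Resolve: vₓ = 76.70 cos 38.2° = 60.28 m/s and v_y0 = 76.70 sin 38.2° = 47.43 m/s.
x = vₓ t ⇒ t = 324/60.28 = 5.375 s.
Height: y = v_y0 t − ½ g t² = 47.43 × 5.375 − 4.905 × 5.375² = 255.0 − 141.7 = 113.2 m.

113 m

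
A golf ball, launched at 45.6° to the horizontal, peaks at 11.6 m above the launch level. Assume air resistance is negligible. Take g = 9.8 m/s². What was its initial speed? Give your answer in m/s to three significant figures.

At the peak v_y = 0, so v_y0 = √(2gH) = √(2 × 9.80 × 11.6) = 15.08 m/s.
v_y0 = v₀ sin θ ⇒ v₀ = 15.08 / sin 45.6° = 21.10 m/s.

21.1 m/s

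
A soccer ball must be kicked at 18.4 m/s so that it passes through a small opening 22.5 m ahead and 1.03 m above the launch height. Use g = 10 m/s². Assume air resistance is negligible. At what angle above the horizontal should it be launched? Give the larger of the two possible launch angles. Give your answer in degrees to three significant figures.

Trajectory: y = x tanθ − g x² (1 + tan²θ)/(2v₀²). With x = 22.5, y = 1.03, v₀ = 18.4, g = 10.0:
7.477 tan²θ − 22.5 tanθ + (8.507) = 0.
tanθ = [22.5 ± √(22.5² − 4 × 7.477 × (8.507))] / (2 × 7.477) = (22.5 ± 15.87) / 14.95, giving tanθ = 0.4434 or 2.566.
θ = 23.91° or 68.71°; the larger is 68.71°.

68.7°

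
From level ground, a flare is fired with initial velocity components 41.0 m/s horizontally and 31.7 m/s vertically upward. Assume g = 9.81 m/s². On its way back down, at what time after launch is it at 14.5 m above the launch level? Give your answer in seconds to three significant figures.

Require v_y0 t − ½ g t² = 14.5, i.e. 4.905 t² − 31.70 t + 14.5 = 0.
t = [31.70 ± √(31.70² − 2·9.81·14.5)] / 9.81 = (31.70 ± 26.84) / 9.81, so t = 0.4954 s or t = 5.967 s.
The descending-branch root is 5.967 s.

5.97 s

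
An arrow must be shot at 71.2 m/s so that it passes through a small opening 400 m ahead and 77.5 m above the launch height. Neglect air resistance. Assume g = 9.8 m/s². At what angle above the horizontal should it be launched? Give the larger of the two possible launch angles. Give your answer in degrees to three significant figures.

Trajectory: y = x tanθ − g x² (1 + tan²θ)/(2v₀²). With x = 400, y = 77.5, v₀ = 71.2, g = 9.80:
154.7 tan²θ − 400 tanθ + (232.2) = 0.
tanθ = [400 ± √(400² − 4 × 154.7 × (232.2))] / (2 × 154.7) = (400 ± 128.0) / 309.3, giving tanθ = 0.8793 or 1.707.
θ = 41.33° or 59.64°; the larger is 59.64°.

59.6°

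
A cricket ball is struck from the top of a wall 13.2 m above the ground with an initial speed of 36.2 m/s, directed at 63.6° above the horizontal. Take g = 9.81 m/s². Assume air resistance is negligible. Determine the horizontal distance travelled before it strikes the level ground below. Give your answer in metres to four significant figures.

Components: vₓ = 36.20 cos 63.6° = 16.10 m/s, v_y0 = 36.20 sin 63.6° = 32.42 m/s.
With up positive and y = 0 at the ground: y(t) = 13.2 + (32.42) t − 4.905 t². Setting y = 0 and taking the positive root: t = [32.42 + √(32.42² + 2·9.81·13.2)] / 9.81 = (32.42 + 36.20) / 9.81 = 6.995 s.
Horizontal distance: R = vₓ t = 16.10 × 6.995 = 112.6 m.

112.6 m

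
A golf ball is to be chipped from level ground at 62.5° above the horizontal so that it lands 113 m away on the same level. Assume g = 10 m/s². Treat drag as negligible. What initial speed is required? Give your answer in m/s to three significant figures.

37.1 m/s

On level ground R = v₀² sin 2θ / g ⇒ v₀ = √(gR / sin 2θ).
v₀ = √(10.0 × 113 / sin 125.0°) = √(1130 / 0.8192) = √1379.5 = 37.14 m/s.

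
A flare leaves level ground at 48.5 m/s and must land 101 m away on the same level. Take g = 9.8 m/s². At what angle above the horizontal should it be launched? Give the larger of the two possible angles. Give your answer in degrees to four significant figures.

77.56°

From R = (v₀²/g) sin 2θ: sin 2θ = 9.80 × 101 / 2352.2 = 0.4208.
2θ = 24.88° or 180° − 24.88° = 155.1°, so θ = 12.44° or 77.56°.
The larger angle is 77.56°.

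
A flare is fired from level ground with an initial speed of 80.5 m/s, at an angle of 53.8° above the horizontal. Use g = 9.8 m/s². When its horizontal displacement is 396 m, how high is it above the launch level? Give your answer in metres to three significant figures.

Horizontal component vₓ = 80.50 cos 53.8° = 47.54 m/s; vertical v_y0 = 80.50 sin 53.8° = 64.96 m/s.
At x = 396 m, t = x/vₓ = 396/47.54 = 8.329 s.
Height: y = v_y0 t − ½ g t² = 64.96 × 8.329 − 4.900 × 8.329² = 541.1 − 339.9 = 201.1 m.

201 m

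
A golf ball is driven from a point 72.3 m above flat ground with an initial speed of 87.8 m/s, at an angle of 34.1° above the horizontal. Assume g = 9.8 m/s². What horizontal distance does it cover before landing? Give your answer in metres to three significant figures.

825 m

Resolve: vₓ = 87.80 cos 34.1° = 72.70 m/s and v_y0 = 87.80 sin 34.1° = 49.22 m/s.
The projectile lands when y = 72.3 + (49.22) t − ½·9.80·t² = 0. Positive root: t = (49.22 + √(49.22² + 2·9.80·72.3)) / 9.80 = (49.22 + 61.97) / 9.80 = 11.35 s.
Horizontal distance: R = vₓ t = 72.70 × 11.35 = 824.9 m.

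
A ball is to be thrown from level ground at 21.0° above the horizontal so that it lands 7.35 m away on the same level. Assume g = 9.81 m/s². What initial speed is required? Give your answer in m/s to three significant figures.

10.4 m/s

On level ground R = v₀² sin 2θ / g ⇒ v₀ = √(gR / sin 2θ).
v₀ = √(9.81 × 7.35 / sin 42.00°) = √(72.10 / 0.6691) = √107.76 = 10.38 m/s.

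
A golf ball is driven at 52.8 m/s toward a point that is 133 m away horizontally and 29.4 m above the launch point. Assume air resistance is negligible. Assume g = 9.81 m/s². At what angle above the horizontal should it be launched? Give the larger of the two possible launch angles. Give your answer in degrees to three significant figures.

75.1°

Trajectory: y = x tanθ − g x² (1 + tan²θ)/(2v₀²). With x = 133, y = 29.4, v₀ = 52.8, g = 9.81:
31.12 tan²θ − 133 tanθ + (60.52) = 0.
tanθ = [133 ± √(133² − 4 × 31.12 × (60.52))] / (2 × 31.12) = (133 ± 100.8) / 62.24, giving tanθ = 0.5178 or 3.756.
θ = 27.37° or 75.09°; the larger is 75.09°.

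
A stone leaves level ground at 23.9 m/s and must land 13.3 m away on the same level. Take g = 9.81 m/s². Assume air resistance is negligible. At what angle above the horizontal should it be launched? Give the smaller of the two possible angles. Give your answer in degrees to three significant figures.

R = v₀² sin 2θ / g gives sin 2θ = gR/v₀² = 9.81·13.3/23.9² = 0.2284.
2θ = 13.20° or 180° − 13.20° = 166.8°, so θ = 6.602° or 83.40°.
The smaller angle is 6.602°.

6.60°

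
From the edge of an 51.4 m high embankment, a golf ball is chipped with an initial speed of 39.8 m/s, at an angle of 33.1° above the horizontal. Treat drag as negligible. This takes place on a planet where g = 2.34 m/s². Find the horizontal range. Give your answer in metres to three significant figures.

Components: vₓ = 39.80 cos 33.1° = 33.34 m/s, v_y0 = 39.80 sin 33.1° = 21.73 m/s.
Vertical motion (up positive, ground at y = 0): 1.170 t² − (21.73) t − 51.4 = 0, so t = (21.73 + √(21.73² + 2·2.34·51.4)) / 2.34 = (21.73 + 26.70) / 2.34 = 20.70 s.
Horizontal distance: R = vₓ t = 33.34 × 20.70 = 690.1 m.

690 m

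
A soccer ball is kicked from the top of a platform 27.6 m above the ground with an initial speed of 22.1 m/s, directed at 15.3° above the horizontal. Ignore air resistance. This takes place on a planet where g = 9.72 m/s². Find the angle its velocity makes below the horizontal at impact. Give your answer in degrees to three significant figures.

Components: vₓ = 22.10 cos 15.3° = 21.32 m/s, v_y0 = 22.10 sin 15.3° = 5.832 m/s.
The projectile lands when y = 27.6 + (5.832) t − ½·9.72·t² = 0. Positive root: t = (5.832 + √(5.832² + 2·9.72·27.6)) / 9.72 = (5.832 + 23.89) / 9.72 = 3.057 s.
At impact: v_y = v_y0 − g t = −23.89 m/s; vₓ = 21.32 m/s.
Angle below horizontal: arctan(|v_y|/vₓ) = arctan(23.89/21.32) = 48.25°.

48.3°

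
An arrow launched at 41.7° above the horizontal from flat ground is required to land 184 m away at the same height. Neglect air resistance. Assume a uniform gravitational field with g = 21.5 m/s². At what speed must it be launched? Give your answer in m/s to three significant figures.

On level ground R = v₀² sin 2θ / g ⇒ v₀ = √(gR / sin 2θ).
v₀ = √(21.5 × 184 / sin 83.40°) = √(3956 / 0.9934) = √3982.4 = 63.11 m/s.

63.1 m/s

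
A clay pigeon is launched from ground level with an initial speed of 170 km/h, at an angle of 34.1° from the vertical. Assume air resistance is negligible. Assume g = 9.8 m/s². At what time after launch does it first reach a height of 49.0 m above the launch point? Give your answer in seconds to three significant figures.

1.56 s

Convert: 170 km/h = 170/3.6 = 47.22 m/s.
Components: vₓ = 47.22 sin 34.1° = 26.47 m/s, v_y0 = 47.22 cos 34.1° = 39.10 m/s.
Height y(t) = 39.10 t − 4.900 t² = 49.0 gives 4.900 t² − 39.10 t + 49.0 = 0.
t = [39.10 ± √(39.10² − 2·9.80·49.0)] / 9.80 = (39.10 ± 23.85) / 9.80, so t = 1.557 s or t = 6.423 s.
The first (ascending) time is 1.557 s.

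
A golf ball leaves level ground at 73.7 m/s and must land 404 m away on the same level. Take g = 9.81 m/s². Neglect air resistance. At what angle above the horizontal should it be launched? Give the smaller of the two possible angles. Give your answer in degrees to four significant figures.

23.43°

Level-ground range R = v₀² sin(2θ)/g ⇒ sin(2θ) = gR/v₀² = 9.81 × 404 / 73.7² = 0.7297.
2θ = 46.86° or 180° − 46.86° = 133.1°, so θ = 23.43° or 66.57°.
The smaller angle is 23.43°.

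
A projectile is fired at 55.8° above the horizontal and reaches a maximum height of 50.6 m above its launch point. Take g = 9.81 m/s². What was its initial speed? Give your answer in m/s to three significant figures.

At the peak v_y = 0, so v_y0 = √(2gH) = √(2 × 9.81 × 50.6) = 31.51 m/s.
v_y0 = v₀ sin θ ⇒ v₀ = 31.51 / sin 55.8° = 38.10 m/s.

38.1 m/s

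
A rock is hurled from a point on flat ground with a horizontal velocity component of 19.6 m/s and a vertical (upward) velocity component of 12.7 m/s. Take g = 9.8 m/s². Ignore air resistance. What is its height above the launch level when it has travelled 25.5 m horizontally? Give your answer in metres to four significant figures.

8.229 m

Time to reach x = 25.5 m: t = x/vₓ = 25.5/19.60 = 1.301 s.
Height: y = v_y0 t − ½ g t² = 12.70 × 1.301 − 4.900 × 1.301² = 16.52 − 8.294 = 8.229 m.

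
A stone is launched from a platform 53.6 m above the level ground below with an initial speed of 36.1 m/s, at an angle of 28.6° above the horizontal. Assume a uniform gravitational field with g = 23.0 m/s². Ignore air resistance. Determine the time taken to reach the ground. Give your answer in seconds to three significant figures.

Components: vₓ = 36.10 cos 28.6° = 31.70 m/s, v_y0 = 36.10 sin 28.6° = 17.28 m/s.
With up positive and y = 0 at the ground: y(t) = 53.6 + (17.28) t − 11.50 t². Setting y = 0 and taking the positive root: t = [17.28 + √(17.28² + 2·23.0·53.6)] / 23.0 = (17.28 + 52.58) / 23.0 = 3.037 s.

3.04 s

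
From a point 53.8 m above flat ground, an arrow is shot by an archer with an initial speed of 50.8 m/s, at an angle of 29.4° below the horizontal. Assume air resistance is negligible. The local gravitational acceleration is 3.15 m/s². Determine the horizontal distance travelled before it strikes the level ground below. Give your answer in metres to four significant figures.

85.14 m

Components: vₓ = 50.80 cos 29.4° = 44.26 m/s, v_y0 = −24.94 m/s (downward).
With up positive and y = 0 at the ground: y(t) = 53.8 + (−24.94) t − 1.575 t². Setting y = 0 and taking the positive root: t = [−24.94 + √(24.94² + 2·3.15·53.8)] / 3.15 = (−24.94 + 31.00) / 3.15 = 1.924 s.
Horizontal distance: R = vₓ t = 44.26 × 1.924 = 85.14 m.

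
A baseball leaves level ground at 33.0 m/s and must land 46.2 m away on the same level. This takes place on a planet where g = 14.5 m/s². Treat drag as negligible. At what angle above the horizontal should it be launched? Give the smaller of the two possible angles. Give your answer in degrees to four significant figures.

18.98°

R = v₀² sin 2θ / g gives sin 2θ = gR/v₀² = 14.5·46.2/33.0² = 0.6152.
2θ = 37.96° or 180° − 37.96° = 142.0°, so θ = 18.98° or 71.02°.
The smaller angle is 18.98°.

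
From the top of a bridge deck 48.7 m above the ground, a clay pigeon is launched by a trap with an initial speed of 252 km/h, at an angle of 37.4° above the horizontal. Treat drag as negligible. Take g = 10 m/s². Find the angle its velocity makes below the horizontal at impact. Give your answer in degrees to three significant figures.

Convert: 252 km/h = 252/3.6 = 70.00 m/s.
Resolve: vₓ = 70.00 cos 37.4° = 55.61 m/s and v_y0 = 70.00 sin 37.4° = 42.52 m/s.
The projectile lands when y = 48.7 + (42.52) t − ½·10.0·t² = 0. Positive root: t = (42.52 + √(42.52² + 2·10.0·48.7)) / 10.0 = (42.52 + 52.74) / 10.0 = 9.526 s.
At impact: v_y = v_y0 − g t = −52.74 m/s; vₓ = 55.61 m/s.
Angle below horizontal: arctan(|v_y|/vₓ) = arctan(52.74/55.61) = 43.48°.

43.5°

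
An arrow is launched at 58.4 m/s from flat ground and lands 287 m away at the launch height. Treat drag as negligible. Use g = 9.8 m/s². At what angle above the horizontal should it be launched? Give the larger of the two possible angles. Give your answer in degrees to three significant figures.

R = v₀² sin 2θ / g gives sin 2θ = gR/v₀² = 9.80·287/58.4² = 0.8247.
2θ = 55.56° or 180° − 55.56° = 124.4°, so θ = 27.78° or 62.22°.
The larger angle is 62.22°.

62.2°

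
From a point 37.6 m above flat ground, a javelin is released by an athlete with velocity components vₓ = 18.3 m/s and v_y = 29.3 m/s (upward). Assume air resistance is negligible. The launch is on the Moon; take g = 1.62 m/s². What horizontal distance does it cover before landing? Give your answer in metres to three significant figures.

685 m

With up positive and y = 0 at the ground: y(t) = 37.6 + (29.30) t − 0.8100 t². Setting y = 0 and taking the positive root: t = [29.30 + √(29.30² + 2·1.62·37.6)] / 1.62 = (29.30 + 31.31) / 1.62 = 37.41 s.
Horizontal distance: R = vₓ t = 18.30 × 37.41 = 684.7 m.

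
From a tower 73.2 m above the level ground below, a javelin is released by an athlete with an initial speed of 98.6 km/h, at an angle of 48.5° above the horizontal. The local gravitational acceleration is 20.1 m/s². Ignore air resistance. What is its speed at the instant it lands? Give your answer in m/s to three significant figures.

Convert: 98.6 km/h = 98.6/3.6 = 27.39 m/s.
vₓ = 27.39 cos 48.5° = 18.15 m/s; v_y0 = 27.39 sin 48.5° = 20.51 m/s.
The projectile lands when y = 73.2 + (20.51) t − ½·20.1·t² = 0. Positive root: t = (20.51 + √(20.51² + 2·20.1·73.2)) / 20.1 = (20.51 + 58.00) / 20.1 = 3.906 s.
Vertical velocity at impact: v_y = v_y0 − g t = 20.51 − 20.1 × 3.906 = −58.00 m/s.
Speed: |v| = √(vₓ² + v_y²) = √(18.15² + 58.00²) = 60.77 m/s.

60.8 m/s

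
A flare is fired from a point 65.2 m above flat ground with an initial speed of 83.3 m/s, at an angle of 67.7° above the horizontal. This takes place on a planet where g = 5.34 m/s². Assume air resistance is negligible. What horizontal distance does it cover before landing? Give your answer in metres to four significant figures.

Horizontal component vₓ = 83.30 cos 67.7° = 31.61 m/s; vertical v_y0 = 83.30 sin 67.7° = 77.07 m/s.
With up positive and y = 0 at the ground: y(t) = 65.2 + (77.07) t − 2.670 t². Setting y = 0 and taking the positive root: t = [77.07 + √(77.07² + 2·5.34·65.2)] / 5.34 = (77.07 + 81.46) / 5.34 = 29.69 s.
Horizontal distance: R = vₓ t = 31.61 × 29.69 = 938.4 m.

938.4 m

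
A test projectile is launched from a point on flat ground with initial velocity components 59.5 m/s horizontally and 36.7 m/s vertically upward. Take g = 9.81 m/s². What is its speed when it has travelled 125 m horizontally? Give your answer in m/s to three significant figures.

x = vₓ t ⇒ t = 125/59.50 = 2.101 s.
Vertical velocity there: v_y = v_y0 − g t = 36.70 − 9.81 × 2.101 = 16.09 m/s.
Speed: √(vₓ² + v_y²) = √(59.50² + 16.09²) = 61.64 m/s.

61.6 m/s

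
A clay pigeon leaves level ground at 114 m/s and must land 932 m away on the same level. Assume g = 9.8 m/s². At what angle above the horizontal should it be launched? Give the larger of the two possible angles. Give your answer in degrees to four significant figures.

67.67°

From R = (v₀²/g) sin 2θ: sin 2θ = 9.80 × 932 / 12996 = 0.7028.
2θ = 44.65° or 180° − 44.65° = 135.3°, so θ = 22.33° or 67.67°.
The larger angle is 67.67°.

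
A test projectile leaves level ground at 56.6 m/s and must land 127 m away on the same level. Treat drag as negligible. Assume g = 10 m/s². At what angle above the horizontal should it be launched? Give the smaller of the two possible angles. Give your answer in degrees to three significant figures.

11.7°

From R = (v₀²/g) sin 2θ: sin 2θ = 10.0 × 127 / 3203.6 = 0.3964.
2θ = 23.36° or 180° − 23.36° = 156.6°, so θ = 11.68° or 78.32°.
The smaller angle is 11.68°.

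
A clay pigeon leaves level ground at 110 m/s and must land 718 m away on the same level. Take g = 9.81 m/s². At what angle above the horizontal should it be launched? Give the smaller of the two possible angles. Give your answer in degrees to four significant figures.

From R = (v₀²/g) sin 2θ: sin 2θ = 9.81 × 718 / 12100 = 0.5821.
2θ = 35.60° or 180° − 35.60° = 144.4°, so θ = 17.80° or 72.20°.
The smaller angle is 17.80°.

17.80°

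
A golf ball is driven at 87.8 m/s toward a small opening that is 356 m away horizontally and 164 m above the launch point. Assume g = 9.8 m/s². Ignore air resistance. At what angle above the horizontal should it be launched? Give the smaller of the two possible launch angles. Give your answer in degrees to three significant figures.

40.4°

Trajectory: y = x tanθ − g x² (1 + tan²θ)/(2v₀²). With x = 356, y = 164, v₀ = 87.8, g = 9.80:
80.56 tan²θ − 356 tanθ + (244.6) = 0.
tanθ = [356 ± √(356² − 4 × 80.56 × (244.6))] / (2 × 80.56) = (356 ± 218.9) / 161.1, giving tanθ = 0.8507 or 3.568.
θ = 40.39° or 74.35°; the smaller is 40.39°.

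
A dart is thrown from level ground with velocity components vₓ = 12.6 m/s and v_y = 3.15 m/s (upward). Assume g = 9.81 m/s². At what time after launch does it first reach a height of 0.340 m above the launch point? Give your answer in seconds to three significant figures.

0.137 s

Set y = v_y0 t − ½ g t² = 0.340: 4.905 t² − 3.150 t + 0.340 = 0.
t = [3.150 ± √(3.150² − 2·9.81·0.340)] / 9.81 = (3.150 ± 1.803) / 9.81, so t = 0.1373 s or t = 0.5049 s.
The first (ascending) time is 0.1373 s.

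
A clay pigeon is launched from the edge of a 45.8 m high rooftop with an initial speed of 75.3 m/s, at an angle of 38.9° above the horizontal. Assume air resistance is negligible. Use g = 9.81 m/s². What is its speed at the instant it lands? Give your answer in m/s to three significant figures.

Resolve: vₓ = 75.30 cos 38.9° = 58.60 m/s and v_y0 = 75.30 sin 38.9° = 47.29 m/s.
With up positive and y = 0 at the ground: y(t) = 45.8 + (47.29) t − 4.905 t². Setting y = 0 and taking the positive root: t = [47.29 + √(47.29² + 2·9.81·45.8)] / 9.81 = (47.29 + 55.99) / 9.81 = 10.53 s.
Vertical velocity at impact: v_y = v_y0 − g t = 47.29 − 9.81 × 10.53 = −55.99 m/s.
Speed: |v| = √(vₓ² + v_y²) = √(58.60² + 55.99²) = 81.05 m/s.

81.0 m/s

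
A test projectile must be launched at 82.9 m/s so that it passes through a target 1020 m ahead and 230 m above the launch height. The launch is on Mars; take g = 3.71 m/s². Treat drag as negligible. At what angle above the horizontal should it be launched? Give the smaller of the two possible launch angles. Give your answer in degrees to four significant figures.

30.96°

Trajectory: y = x tanθ − g x² (1 + tan²θ)/(2v₀²). With x = 1020, y = 230, v₀ = 82.9, g = 3.71:
280.8 tan²θ − 1020 tanθ + (510.8) = 0.
tanθ = [1020 ± √(1020² − 4 × 280.8 × (510.8))] / (2 × 280.8) = (1020 ± 683.1) / 561.6, giving tanθ = 0.5999 or 3.032.
θ = 30.96° or 71.75°; the smaller is 30.96°.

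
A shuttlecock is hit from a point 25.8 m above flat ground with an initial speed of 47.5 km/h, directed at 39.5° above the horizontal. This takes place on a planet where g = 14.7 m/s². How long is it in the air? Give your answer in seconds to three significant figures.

Convert: 47.5 km/h = 47.5/3.6 = 13.19 m/s.
Resolve: vₓ = 13.19 cos 39.5° = 10.18 m/s and v_y0 = 13.19 sin 39.5° = 8.393 m/s.
The projectile lands when y = 25.8 + (8.393) t − ½·14.7·t² = 0. Positive root: t = (8.393 + √(8.393² + 2·14.7·25.8)) / 14.7 = (8.393 + 28.79) / 14.7 = 2.530 s.

2.53 s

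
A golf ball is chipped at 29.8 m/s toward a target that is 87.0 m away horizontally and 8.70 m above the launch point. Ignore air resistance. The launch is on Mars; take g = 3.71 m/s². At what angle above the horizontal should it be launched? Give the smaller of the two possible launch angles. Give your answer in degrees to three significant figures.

Trajectory: y = x tanθ − g x² (1 + tan²θ)/(2v₀²). With x = 87.0, y = 8.70, v₀ = 29.8, g = 3.71:
15.81 tan²θ − 87.0 tanθ + (24.51) = 0.
tanθ = [87.0 ± √(87.0² − 4 × 15.81 × (24.51))] / (2 × 15.81) = (87.0 ± 77.58) / 31.62, giving tanθ = 0.2979 or 5.205.
θ = 16.59° or 79.12°; the smaller is 16.59°.

16.6°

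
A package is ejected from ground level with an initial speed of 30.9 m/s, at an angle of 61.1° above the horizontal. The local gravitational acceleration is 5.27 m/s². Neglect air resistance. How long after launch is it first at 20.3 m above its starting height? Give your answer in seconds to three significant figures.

Resolve: vₓ = 30.90 cos 61.1° = 14.93 m/s and v_y0 = 30.90 sin 61.1° = 27.05 m/s.
Set y = v_y0 t − ½ g t² = 20.3: 2.635 t² − 27.05 t + 20.3 = 0.
t = [27.05 ± √(27.05² − 2·5.27·20.3)] / 5.27 = (27.05 ± 22.76) / 5.27, so t = 0.8151 s or t = 9.451 s.
The first (ascending) time is 0.8151 s.

0.815 s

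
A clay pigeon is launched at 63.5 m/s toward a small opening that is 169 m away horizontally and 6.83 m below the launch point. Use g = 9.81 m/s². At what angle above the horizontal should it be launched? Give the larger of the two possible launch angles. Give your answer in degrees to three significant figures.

Trajectory: y = x tanθ − g x² (1 + tan²θ)/(2v₀²). With x = 169, y = −6.83, v₀ = 63.5, g = 9.81:
34.74 tan²θ − 169 tanθ + (27.91) = 0.
tanθ = [169 ± √(169² − 4 × 34.74 × (27.91))] / (2 × 34.74) = (169 ± 157.1) / 69.49, giving tanθ = 0.1712 or 4.693.
θ = 9.714° or 77.97°; the larger is 77.97°.

78.0°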